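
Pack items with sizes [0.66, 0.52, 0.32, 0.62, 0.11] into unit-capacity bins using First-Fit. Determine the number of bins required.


Place items sequentially using First-Fit:
  Item 0.66 -> new Bin 1
  Item 0.52 -> new Bin 2
  Item 0.32 -> Bin 1 (now 0.98)
  Item 0.62 -> new Bin 3
  Item 0.11 -> Bin 2 (now 0.63)
Total bins used = 3

3


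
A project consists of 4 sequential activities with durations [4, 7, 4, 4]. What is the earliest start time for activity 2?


Activity 2 starts after activities 1 through 1 complete.
Predecessor durations: [4]
ES = 4 = 4

4


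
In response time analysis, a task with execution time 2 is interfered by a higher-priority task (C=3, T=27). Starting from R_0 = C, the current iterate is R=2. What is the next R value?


R_next = C + ceil(R_prev / T_hp) * C_hp
ceil(2 / 27) = ceil(0.0741) = 1
Interference = 1 * 3 = 3
R_next = 2 + 3 = 5

5


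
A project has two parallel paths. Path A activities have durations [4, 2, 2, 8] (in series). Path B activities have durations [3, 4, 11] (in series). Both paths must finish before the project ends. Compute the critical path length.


Path A total = 4 + 2 + 2 + 8 = 16
Path B total = 3 + 4 + 11 = 18
Critical path = longest path = max(16, 18) = 18

18


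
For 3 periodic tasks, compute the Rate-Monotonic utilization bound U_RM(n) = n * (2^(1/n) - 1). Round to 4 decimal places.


Compute 2^(1/3) = 1.2599210499
Subtract 1: 1.2599210499 - 1 = 0.2599210499
Multiply by n: 3 * 0.2599210499 = 0.7797631497
Round to 4 dp: 0.7798

0.7798


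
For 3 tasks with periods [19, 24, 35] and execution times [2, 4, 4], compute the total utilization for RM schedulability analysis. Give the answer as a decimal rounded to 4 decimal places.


Compute individual utilizations (exact fractions):
  Task 1: C/T = 2/19 (approx. 0.1053)
  Task 2: C/T = 4/24 = 1/6 (approx. 0.1667)
  Task 3: C/T = 4/35 (approx. 0.1143)
Total utilization U = 2/19 + 1/6 + 4/35 = 1541/3990
Rounded to 4 decimal places: U = 0.3862
RM (Liu & Layland) bound for 3 tasks = 0.779763; compare with U = 1541/3990 (approx. 0.386216)
U <= bound, so schedulable by RM sufficient condition.

0.3862


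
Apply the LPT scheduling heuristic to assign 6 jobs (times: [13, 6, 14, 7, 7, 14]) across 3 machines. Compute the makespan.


Sort jobs in decreasing order (LPT): [14, 14, 13, 7, 7, 6]
Assign each job to the least loaded machine:
  Machine 1: jobs [14, 7], load = 21
  Machine 2: jobs [14, 6], load = 20
  Machine 3: jobs [13, 7], load = 20
Makespan = max load = 21

21


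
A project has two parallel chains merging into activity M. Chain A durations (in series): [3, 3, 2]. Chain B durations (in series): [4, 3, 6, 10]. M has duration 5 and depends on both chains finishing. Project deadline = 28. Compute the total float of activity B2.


Forward pass: ES(B2) = sum of predecessors on chain B = 4
EF = ES + duration = 4 + 3 = 7
Backward pass: LF(M) = deadline = 28; LS(M) = 28 - 5 = 23
LF(B2) = LS(M) - sum(successors on chain B) = 23 - 16 = 7
LS = LF - duration = 7 - 3 = 4
Total float = LS - ES = 4 - 4 = 0

0


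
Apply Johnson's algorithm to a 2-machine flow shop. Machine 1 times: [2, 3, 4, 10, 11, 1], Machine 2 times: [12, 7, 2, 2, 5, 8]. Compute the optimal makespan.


Apply Johnson's rule:
  Group 1 (a <= b): [(6, 1, 8), (1, 2, 12), (2, 3, 7)]
  Group 2 (a > b): [(5, 11, 5), (3, 4, 2), (4, 10, 2)]
Optimal job order: [6, 1, 2, 5, 3, 4]
Schedule:
  Job 6: M1 done at 1, M2 done at 9
  Job 1: M1 done at 3, M2 done at 21
  Job 2: M1 done at 6, M2 done at 28
  Job 5: M1 done at 17, M2 done at 33
  Job 3: M1 done at 21, M2 done at 35
  Job 4: M1 done at 31, M2 done at 37
Makespan = 37

37


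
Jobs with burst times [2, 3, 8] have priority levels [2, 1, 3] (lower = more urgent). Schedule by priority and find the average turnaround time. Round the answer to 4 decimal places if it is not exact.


Sort by priority (ascending = highest first):
Order: [(1, 3), (2, 2), (3, 8)]
Completion times:
  Priority 1, burst=3, C=3
  Priority 2, burst=2, C=5
  Priority 3, burst=8, C=13
Average turnaround = 21/3 = 7.0

7.0


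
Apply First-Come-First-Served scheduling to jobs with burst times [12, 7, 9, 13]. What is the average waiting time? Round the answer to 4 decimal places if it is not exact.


FCFS order (as given): [12, 7, 9, 13]
Waiting times:
  Job 1: wait = 0
  Job 2: wait = 12
  Job 3: wait = 19
  Job 4: wait = 28
Sum of waiting times = 59
Average waiting time = 59/4 = 14.75

14.75


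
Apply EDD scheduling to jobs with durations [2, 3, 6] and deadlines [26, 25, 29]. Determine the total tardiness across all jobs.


Sort by due date (EDD order): [(3, 25), (2, 26), (6, 29)]
Compute completion times and tardiness:
  Job 1: p=3, d=25, C=3, tardiness=max(0,3-25)=0
  Job 2: p=2, d=26, C=5, tardiness=max(0,5-26)=0
  Job 3: p=6, d=29, C=11, tardiness=max(0,11-29)=0
Total tardiness = 0

0


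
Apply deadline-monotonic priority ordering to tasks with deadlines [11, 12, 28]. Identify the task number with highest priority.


Sort tasks by relative deadline (ascending):
  Task 1: deadline = 11
  Task 2: deadline = 12
  Task 3: deadline = 28
Priority order (highest first): [1, 2, 3]
Highest priority task = 1

1


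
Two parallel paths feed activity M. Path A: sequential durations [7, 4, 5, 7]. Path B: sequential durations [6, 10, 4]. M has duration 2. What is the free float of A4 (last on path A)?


ES(A4) = sum of predecessors on chain A = 16
EF(A4) = ES + duration = 16 + 7 = 23
Successor of A4 is M. ES(M) = max(sum(A), sum(B)) = max(23, 20) = 23
Free float = ES(successor) - EF(current) = 23 - 23 = 0

0


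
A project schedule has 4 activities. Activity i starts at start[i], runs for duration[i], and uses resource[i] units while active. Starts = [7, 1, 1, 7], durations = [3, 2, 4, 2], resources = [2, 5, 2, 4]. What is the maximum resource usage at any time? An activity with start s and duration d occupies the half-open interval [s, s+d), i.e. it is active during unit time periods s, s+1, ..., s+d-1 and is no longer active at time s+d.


Each activity i is active on [start_i, start_i + duration_i).
Compute total resource usage per time slot:
  t=0: active resources = [], total = 0
  t=1: active resources = [5, 2], total = 7
  t=2: active resources = [5, 2], total = 7
  t=3: active resources = [2], total = 2
  t=4: active resources = [2], total = 2
  t=5: active resources = [], total = 0
  t=6: active resources = [], total = 0
  t=7: active resources = [2, 4], total = 6
  t=8: active resources = [2, 4], total = 6
  t=9: active resources = [2], total = 2
Peak resource demand = 7

7


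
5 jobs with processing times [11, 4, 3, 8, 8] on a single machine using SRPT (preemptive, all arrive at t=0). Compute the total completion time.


Since all jobs arrive at t=0, SRPT equals SPT ordering.
SPT order: [3, 4, 8, 8, 11]
Completion times:
  Job 1: p=3, C=3
  Job 2: p=4, C=7
  Job 3: p=8, C=15
  Job 4: p=8, C=23
  Job 5: p=11, C=34
Total completion time = 3 + 7 + 15 + 23 + 34 = 82

82


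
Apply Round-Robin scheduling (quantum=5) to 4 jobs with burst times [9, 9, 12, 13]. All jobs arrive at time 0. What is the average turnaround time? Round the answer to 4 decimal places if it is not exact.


Time quantum = 5
Execution trace:
  J1 runs 5 units, time = 5
  J2 runs 5 units, time = 10
  J3 runs 5 units, time = 15
  J4 runs 5 units, time = 20
  J1 runs 4 units, time = 24
  J2 runs 4 units, time = 28
  J3 runs 5 units, time = 33
  J4 runs 5 units, time = 38
  J3 runs 2 units, time = 40
  J4 runs 3 units, time = 43
Finish times: [24, 28, 40, 43]
Average turnaround = 135/4 = 33.75

33.75


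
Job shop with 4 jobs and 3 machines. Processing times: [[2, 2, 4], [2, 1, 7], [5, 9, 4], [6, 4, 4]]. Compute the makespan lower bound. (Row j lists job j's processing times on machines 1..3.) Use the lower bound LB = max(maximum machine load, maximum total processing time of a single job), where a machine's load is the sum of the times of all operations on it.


Machine loads:
  Machine 1: 2 + 2 + 5 + 6 = 15
  Machine 2: 2 + 1 + 9 + 4 = 16
  Machine 3: 4 + 7 + 4 + 4 = 19
Max machine load = 19
Job totals:
  Job 1: 8
  Job 2: 10
  Job 3: 18
  Job 4: 14
Max job total = 18
Lower bound = max(19, 18) = 19

19


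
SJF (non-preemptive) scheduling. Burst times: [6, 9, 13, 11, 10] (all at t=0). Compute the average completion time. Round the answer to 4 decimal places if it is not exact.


SJF order (ascending): [6, 9, 10, 11, 13]
Completion times:
  Job 1: burst=6, C=6
  Job 2: burst=9, C=15
  Job 3: burst=10, C=25
  Job 4: burst=11, C=36
  Job 5: burst=13, C=49
Average completion = 131/5 = 26.2

26.2


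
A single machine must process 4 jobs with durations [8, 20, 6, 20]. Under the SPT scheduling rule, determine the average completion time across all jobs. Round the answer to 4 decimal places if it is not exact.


Sort jobs by processing time (SPT order): [6, 8, 20, 20]
Compute completion times sequentially:
  Job 1: processing = 6, completes at 6
  Job 2: processing = 8, completes at 14
  Job 3: processing = 20, completes at 34
  Job 4: processing = 20, completes at 54
Sum of completion times = 108
Average completion time = 108/4 = 27.0

27.0


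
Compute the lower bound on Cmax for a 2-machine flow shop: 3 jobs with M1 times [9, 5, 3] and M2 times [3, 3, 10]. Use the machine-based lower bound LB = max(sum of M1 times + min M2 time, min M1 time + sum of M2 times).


LB1 = sum(M1 times) + min(M2 times) = 17 + 3 = 20
LB2 = min(M1 times) + sum(M2 times) = 3 + 16 = 19
Lower bound = max(LB1, LB2) = max(20, 19) = 20

20


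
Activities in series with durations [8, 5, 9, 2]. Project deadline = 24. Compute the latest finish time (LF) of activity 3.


LF(activity 3) = deadline - sum of successor durations
Successors: activities 4 through 4 with durations [2]
Sum of successor durations = 2
LF = 24 - 2 = 22

22


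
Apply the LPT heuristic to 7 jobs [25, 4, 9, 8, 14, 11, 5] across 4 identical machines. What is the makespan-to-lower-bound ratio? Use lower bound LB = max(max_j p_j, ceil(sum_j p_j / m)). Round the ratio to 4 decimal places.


LPT order: [25, 14, 11, 9, 8, 5, 4]
Machine loads after assignment: [25, 18, 16, 17]
LPT makespan = 25
Lower bound = max(max_job, ceil(total/4)) = max(25, 19) = 25
Ratio = 25 / 25 = 1.0

1.0


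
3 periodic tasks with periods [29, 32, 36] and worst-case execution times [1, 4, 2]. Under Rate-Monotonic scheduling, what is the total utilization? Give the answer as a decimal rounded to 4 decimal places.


Compute individual utilizations (exact fractions):
  Task 1: C/T = 1/29 (approx. 0.0345)
  Task 2: C/T = 4/32 = 1/8 (approx. 0.125)
  Task 3: C/T = 2/36 = 1/18 (approx. 0.0556)
Total utilization U = 1/29 + 1/8 + 1/18 = 449/2088
Rounded to 4 decimal places: U = 0.2150
RM (Liu & Layland) bound for 3 tasks = 0.779763; compare with U = 449/2088 (approx. 0.215038)
U <= bound, so schedulable by RM sufficient condition.

0.2150


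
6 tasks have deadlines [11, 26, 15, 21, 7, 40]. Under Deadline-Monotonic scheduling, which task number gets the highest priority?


Sort tasks by relative deadline (ascending):
  Task 5: deadline = 7
  Task 1: deadline = 11
  Task 3: deadline = 15
  Task 4: deadline = 21
  Task 2: deadline = 26
  Task 6: deadline = 40
Priority order (highest first): [5, 1, 3, 4, 2, 6]
Highest priority task = 5

5


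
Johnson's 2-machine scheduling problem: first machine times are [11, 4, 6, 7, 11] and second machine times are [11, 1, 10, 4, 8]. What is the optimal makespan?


Apply Johnson's rule:
  Group 1 (a <= b): [(3, 6, 10), (1, 11, 11)]
  Group 2 (a > b): [(5, 11, 8), (4, 7, 4), (2, 4, 1)]
Optimal job order: [3, 1, 5, 4, 2]
Schedule:
  Job 3: M1 done at 6, M2 done at 16
  Job 1: M1 done at 17, M2 done at 28
  Job 5: M1 done at 28, M2 done at 36
  Job 4: M1 done at 35, M2 done at 40
  Job 2: M1 done at 39, M2 done at 41
Makespan = 41

41


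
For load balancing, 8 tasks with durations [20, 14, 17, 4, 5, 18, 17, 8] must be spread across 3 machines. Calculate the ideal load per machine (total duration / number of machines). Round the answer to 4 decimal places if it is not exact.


Total processing time = 20 + 14 + 17 + 4 + 5 + 18 + 17 + 8 = 103
Number of machines = 3
Ideal balanced load = 103 / 3 = 34.3333

34.3333


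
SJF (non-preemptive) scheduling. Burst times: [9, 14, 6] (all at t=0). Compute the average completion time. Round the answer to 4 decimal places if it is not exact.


SJF order (ascending): [6, 9, 14]
Completion times:
  Job 1: burst=6, C=6
  Job 2: burst=9, C=15
  Job 3: burst=14, C=29
Average completion = 50/3 = 16.6667

16.6667


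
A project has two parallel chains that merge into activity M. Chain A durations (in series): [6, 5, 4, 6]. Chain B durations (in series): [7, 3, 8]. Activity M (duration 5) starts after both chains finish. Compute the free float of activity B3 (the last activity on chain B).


ES(B3) = sum of predecessors on chain B = 10
EF(B3) = ES + duration = 10 + 8 = 18
Successor of B3 is M. ES(M) = max(sum(A), sum(B)) = max(21, 18) = 21
Free float = ES(successor) - EF(current) = 21 - 18 = 3

3


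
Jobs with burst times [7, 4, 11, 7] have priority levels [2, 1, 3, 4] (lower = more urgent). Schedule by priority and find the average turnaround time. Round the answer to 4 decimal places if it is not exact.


Sort by priority (ascending = highest first):
Order: [(1, 4), (2, 7), (3, 11), (4, 7)]
Completion times:
  Priority 1, burst=4, C=4
  Priority 2, burst=7, C=11
  Priority 3, burst=11, C=22
  Priority 4, burst=7, C=29
Average turnaround = 66/4 = 16.5

16.5


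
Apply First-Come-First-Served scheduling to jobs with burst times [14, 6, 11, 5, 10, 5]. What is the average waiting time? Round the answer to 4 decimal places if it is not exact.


FCFS order (as given): [14, 6, 11, 5, 10, 5]
Waiting times:
  Job 1: wait = 0
  Job 2: wait = 14
  Job 3: wait = 20
  Job 4: wait = 31
  Job 5: wait = 36
  Job 6: wait = 46
Sum of waiting times = 147
Average waiting time = 147/6 = 24.5

24.5


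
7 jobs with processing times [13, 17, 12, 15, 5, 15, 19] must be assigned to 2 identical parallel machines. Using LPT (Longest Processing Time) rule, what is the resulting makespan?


Sort jobs in decreasing order (LPT): [19, 17, 15, 15, 13, 12, 5]
Assign each job to the least loaded machine:
  Machine 1: jobs [19, 15, 12], load = 46
  Machine 2: jobs [17, 15, 13, 5], load = 50
Makespan = max load = 50

50


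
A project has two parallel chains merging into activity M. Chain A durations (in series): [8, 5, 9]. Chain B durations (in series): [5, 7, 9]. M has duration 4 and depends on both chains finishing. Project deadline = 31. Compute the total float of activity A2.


Forward pass: ES(A2) = sum of predecessors on chain A = 8
EF = ES + duration = 8 + 5 = 13
Backward pass: LF(M) = deadline = 31; LS(M) = 31 - 4 = 27
LF(A2) = LS(M) - sum(successors on chain A) = 27 - 9 = 18
LS = LF - duration = 18 - 5 = 13
Total float = LS - ES = 13 - 8 = 5

5


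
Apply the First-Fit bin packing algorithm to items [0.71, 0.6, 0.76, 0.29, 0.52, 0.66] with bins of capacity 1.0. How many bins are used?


Place items sequentially using First-Fit:
  Item 0.71 -> new Bin 1
  Item 0.6 -> new Bin 2
  Item 0.76 -> new Bin 3
  Item 0.29 -> Bin 1 (now 1.0)
  Item 0.52 -> new Bin 4
  Item 0.66 -> new Bin 5
Total bins used = 5

5


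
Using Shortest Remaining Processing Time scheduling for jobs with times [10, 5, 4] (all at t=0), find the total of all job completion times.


Since all jobs arrive at t=0, SRPT equals SPT ordering.
SPT order: [4, 5, 10]
Completion times:
  Job 1: p=4, C=4
  Job 2: p=5, C=9
  Job 3: p=10, C=19
Total completion time = 4 + 9 + 19 = 32

32


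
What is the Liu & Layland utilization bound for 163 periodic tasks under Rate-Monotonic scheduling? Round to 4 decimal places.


Compute 2^(1/163) = 1.0042614911
Subtract 1: 1.0042614911 - 1 = 0.0042614911
Multiply by n: 163 * 0.0042614911 = 0.6946230493
Round to 4 dp: 0.6946

0.6946


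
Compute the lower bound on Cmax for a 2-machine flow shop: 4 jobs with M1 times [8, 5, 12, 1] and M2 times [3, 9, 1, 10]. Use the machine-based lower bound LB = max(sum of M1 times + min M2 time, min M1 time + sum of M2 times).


LB1 = sum(M1 times) + min(M2 times) = 26 + 1 = 27
LB2 = min(M1 times) + sum(M2 times) = 1 + 23 = 24
Lower bound = max(LB1, LB2) = max(27, 24) = 27

27


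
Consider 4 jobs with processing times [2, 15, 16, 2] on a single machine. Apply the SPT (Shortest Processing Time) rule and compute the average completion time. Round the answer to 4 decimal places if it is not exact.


Sort jobs by processing time (SPT order): [2, 2, 15, 16]
Compute completion times sequentially:
  Job 1: processing = 2, completes at 2
  Job 2: processing = 2, completes at 4
  Job 3: processing = 15, completes at 19
  Job 4: processing = 16, completes at 35
Sum of completion times = 60
Average completion time = 60/4 = 15.0

15.0


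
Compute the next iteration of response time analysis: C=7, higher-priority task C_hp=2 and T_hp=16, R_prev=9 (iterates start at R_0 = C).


R_next = C + ceil(R_prev / T_hp) * C_hp
ceil(9 / 16) = ceil(0.5625) = 1
Interference = 1 * 2 = 2
R_next = 7 + 2 = 9
R_next = R_prev, so the iteration has converged (response time = 9).

9


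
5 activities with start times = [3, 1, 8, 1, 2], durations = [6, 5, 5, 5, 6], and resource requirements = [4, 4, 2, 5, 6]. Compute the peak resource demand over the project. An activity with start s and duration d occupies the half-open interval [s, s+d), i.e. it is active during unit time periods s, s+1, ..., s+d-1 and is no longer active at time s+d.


Each activity i is active on [start_i, start_i + duration_i).
Compute total resource usage per time slot:
  t=0: active resources = [], total = 0
  t=1: active resources = [4, 5], total = 9
  t=2: active resources = [4, 5, 6], total = 15
  t=3: active resources = [4, 4, 5, 6], total = 19
  t=4: active resources = [4, 4, 5, 6], total = 19
  t=5: active resources = [4, 4, 5, 6], total = 19
  t=6: active resources = [4, 6], total = 10
  t=7: active resources = [4, 6], total = 10
  t=8: active resources = [4, 2], total = 6
  t=9: active resources = [2], total = 2
  t=10: active resources = [2], total = 2
  t=11: active resources = [2], total = 2
  t=12: active resources = [2], total = 2
Peak resource demand = 19

19


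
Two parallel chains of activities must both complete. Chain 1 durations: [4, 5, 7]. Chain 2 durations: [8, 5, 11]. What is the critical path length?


Path A total = 4 + 5 + 7 = 16
Path B total = 8 + 5 + 11 = 24
Critical path = longest path = max(16, 24) = 24

24


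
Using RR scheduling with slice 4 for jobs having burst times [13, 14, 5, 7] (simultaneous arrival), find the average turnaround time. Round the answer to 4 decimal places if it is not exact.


Time quantum = 4
Execution trace:
  J1 runs 4 units, time = 4
  J2 runs 4 units, time = 8
  J3 runs 4 units, time = 12
  J4 runs 4 units, time = 16
  J1 runs 4 units, time = 20
  J2 runs 4 units, time = 24
  J3 runs 1 units, time = 25
  J4 runs 3 units, time = 28
  J1 runs 4 units, time = 32
  J2 runs 4 units, time = 36
  J1 runs 1 units, time = 37
  J2 runs 2 units, time = 39
Finish times: [37, 39, 25, 28]
Average turnaround = 129/4 = 32.25

32.25


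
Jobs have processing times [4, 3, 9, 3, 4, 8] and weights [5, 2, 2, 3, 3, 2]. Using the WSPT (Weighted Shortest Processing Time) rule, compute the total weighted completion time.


Compute p/w ratios and sort ascending (WSPT): [(4, 5), (3, 3), (4, 3), (3, 2), (8, 2), (9, 2)]
Compute weighted completion times:
  Job (p=4,w=5): C=4, w*C=5*4=20
  Job (p=3,w=3): C=7, w*C=3*7=21
  Job (p=4,w=3): C=11, w*C=3*11=33
  Job (p=3,w=2): C=14, w*C=2*14=28
  Job (p=8,w=2): C=22, w*C=2*22=44
  Job (p=9,w=2): C=31, w*C=2*31=62
Total weighted completion time = 208

208


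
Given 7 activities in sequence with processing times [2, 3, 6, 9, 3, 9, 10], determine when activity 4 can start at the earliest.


Activity 4 starts after activities 1 through 3 complete.
Predecessor durations: [2, 3, 6]
ES = 2 + 3 + 6 = 11

11


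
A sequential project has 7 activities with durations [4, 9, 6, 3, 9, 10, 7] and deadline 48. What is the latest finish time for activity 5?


LF(activity 5) = deadline - sum of successor durations
Successors: activities 6 through 7 with durations [10, 7]
Sum of successor durations = 17
LF = 48 - 17 = 31

31


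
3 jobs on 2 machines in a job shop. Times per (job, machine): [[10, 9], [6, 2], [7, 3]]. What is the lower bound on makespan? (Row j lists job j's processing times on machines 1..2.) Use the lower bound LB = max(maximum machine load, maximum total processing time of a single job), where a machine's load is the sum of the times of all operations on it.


Machine loads:
  Machine 1: 10 + 6 + 7 = 23
  Machine 2: 9 + 2 + 3 = 14
Max machine load = 23
Job totals:
  Job 1: 19
  Job 2: 8
  Job 3: 10
Max job total = 19
Lower bound = max(23, 19) = 23

23


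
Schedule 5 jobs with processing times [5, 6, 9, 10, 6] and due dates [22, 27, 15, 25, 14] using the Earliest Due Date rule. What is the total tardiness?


Sort by due date (EDD order): [(6, 14), (9, 15), (5, 22), (10, 25), (6, 27)]
Compute completion times and tardiness:
  Job 1: p=6, d=14, C=6, tardiness=max(0,6-14)=0
  Job 2: p=9, d=15, C=15, tardiness=max(0,15-15)=0
  Job 3: p=5, d=22, C=20, tardiness=max(0,20-22)=0
  Job 4: p=10, d=25, C=30, tardiness=max(0,30-25)=5
  Job 5: p=6, d=27, C=36, tardiness=max(0,36-27)=9
Total tardiness = 14

14


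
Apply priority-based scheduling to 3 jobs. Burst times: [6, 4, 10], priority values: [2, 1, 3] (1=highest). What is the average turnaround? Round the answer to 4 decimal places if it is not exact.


Sort by priority (ascending = highest first):
Order: [(1, 4), (2, 6), (3, 10)]
Completion times:
  Priority 1, burst=4, C=4
  Priority 2, burst=6, C=10
  Priority 3, burst=10, C=20
Average turnaround = 34/3 = 11.3333

11.3333


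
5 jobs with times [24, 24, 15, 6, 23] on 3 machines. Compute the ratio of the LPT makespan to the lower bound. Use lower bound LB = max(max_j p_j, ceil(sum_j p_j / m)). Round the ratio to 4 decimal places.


LPT order: [24, 24, 23, 15, 6]
Machine loads after assignment: [30, 24, 38]
LPT makespan = 38
Lower bound = max(max_job, ceil(total/3)) = max(24, 31) = 31
Ratio = 38 / 31 = 1.2258

1.2258


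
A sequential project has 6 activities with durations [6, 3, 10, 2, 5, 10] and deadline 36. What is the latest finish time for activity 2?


LF(activity 2) = deadline - sum of successor durations
Successors: activities 3 through 6 with durations [10, 2, 5, 10]
Sum of successor durations = 27
LF = 36 - 27 = 9

9


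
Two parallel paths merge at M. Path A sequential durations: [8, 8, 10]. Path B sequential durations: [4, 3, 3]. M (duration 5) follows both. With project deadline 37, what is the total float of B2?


Forward pass: ES(B2) = sum of predecessors on chain B = 4
EF = ES + duration = 4 + 3 = 7
Backward pass: LF(M) = deadline = 37; LS(M) = 37 - 5 = 32
LF(B2) = LS(M) - sum(successors on chain B) = 32 - 3 = 29
LS = LF - duration = 29 - 3 = 26
Total float = LS - ES = 26 - 4 = 22

22


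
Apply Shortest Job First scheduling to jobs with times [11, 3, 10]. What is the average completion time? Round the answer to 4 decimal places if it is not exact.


SJF order (ascending): [3, 10, 11]
Completion times:
  Job 1: burst=3, C=3
  Job 2: burst=10, C=13
  Job 3: burst=11, C=24
Average completion = 40/3 = 13.3333

13.3333


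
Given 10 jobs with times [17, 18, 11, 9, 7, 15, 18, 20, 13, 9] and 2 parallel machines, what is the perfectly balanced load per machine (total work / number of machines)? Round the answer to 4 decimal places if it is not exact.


Total processing time = 17 + 18 + 11 + 9 + 7 + 15 + 18 + 20 + 13 + 9 = 137
Number of machines = 2
Ideal balanced load = 137 / 2 = 68.5

68.5


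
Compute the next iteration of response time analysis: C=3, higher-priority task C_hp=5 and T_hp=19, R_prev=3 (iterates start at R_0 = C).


R_next = C + ceil(R_prev / T_hp) * C_hp
ceil(3 / 19) = ceil(0.1579) = 1
Interference = 1 * 5 = 5
R_next = 3 + 5 = 8

8


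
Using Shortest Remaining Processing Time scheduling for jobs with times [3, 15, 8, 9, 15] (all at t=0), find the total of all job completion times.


Since all jobs arrive at t=0, SRPT equals SPT ordering.
SPT order: [3, 8, 9, 15, 15]
Completion times:
  Job 1: p=3, C=3
  Job 2: p=8, C=11
  Job 3: p=9, C=20
  Job 4: p=15, C=35
  Job 5: p=15, C=50
Total completion time = 3 + 11 + 20 + 35 + 50 = 119

119


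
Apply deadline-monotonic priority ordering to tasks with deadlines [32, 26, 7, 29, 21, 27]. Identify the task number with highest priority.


Sort tasks by relative deadline (ascending):
  Task 3: deadline = 7
  Task 5: deadline = 21
  Task 2: deadline = 26
  Task 6: deadline = 27
  Task 4: deadline = 29
  Task 1: deadline = 32
Priority order (highest first): [3, 5, 2, 6, 4, 1]
Highest priority task = 3

3


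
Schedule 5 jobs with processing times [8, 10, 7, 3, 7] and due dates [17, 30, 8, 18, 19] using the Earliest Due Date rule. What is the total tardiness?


Sort by due date (EDD order): [(7, 8), (8, 17), (3, 18), (7, 19), (10, 30)]
Compute completion times and tardiness:
  Job 1: p=7, d=8, C=7, tardiness=max(0,7-8)=0
  Job 2: p=8, d=17, C=15, tardiness=max(0,15-17)=0
  Job 3: p=3, d=18, C=18, tardiness=max(0,18-18)=0
  Job 4: p=7, d=19, C=25, tardiness=max(0,25-19)=6
  Job 5: p=10, d=30, C=35, tardiness=max(0,35-30)=5
Total tardiness = 11

11


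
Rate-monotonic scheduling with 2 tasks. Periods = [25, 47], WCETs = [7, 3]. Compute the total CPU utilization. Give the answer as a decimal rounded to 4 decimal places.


Compute individual utilizations (exact fractions):
  Task 1: C/T = 7/25 (approx. 0.28)
  Task 2: C/T = 3/47 (approx. 0.0638)
Total utilization U = 7/25 + 3/47 = 404/1175
Rounded to 4 decimal places: U = 0.3438
RM (Liu & Layland) bound for 2 tasks = 0.828427; compare with U = 404/1175 (approx. 0.343830)
U <= bound, so schedulable by RM sufficient condition.

0.3438


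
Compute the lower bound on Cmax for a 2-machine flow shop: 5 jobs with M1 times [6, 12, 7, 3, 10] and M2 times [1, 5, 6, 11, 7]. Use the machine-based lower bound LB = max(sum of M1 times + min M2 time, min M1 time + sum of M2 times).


LB1 = sum(M1 times) + min(M2 times) = 38 + 1 = 39
LB2 = min(M1 times) + sum(M2 times) = 3 + 30 = 33
Lower bound = max(LB1, LB2) = max(39, 33) = 39

39


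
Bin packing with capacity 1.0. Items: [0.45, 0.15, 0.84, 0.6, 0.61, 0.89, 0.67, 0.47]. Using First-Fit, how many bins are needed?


Place items sequentially using First-Fit:
  Item 0.45 -> new Bin 1
  Item 0.15 -> Bin 1 (now 0.6)
  Item 0.84 -> new Bin 2
  Item 0.6 -> new Bin 3
  Item 0.61 -> new Bin 4
  Item 0.89 -> new Bin 5
  Item 0.67 -> new Bin 6
  Item 0.47 -> new Bin 7
Total bins used = 7

7


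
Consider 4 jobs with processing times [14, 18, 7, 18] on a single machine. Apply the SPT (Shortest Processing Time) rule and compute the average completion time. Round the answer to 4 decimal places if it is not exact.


Sort jobs by processing time (SPT order): [7, 14, 18, 18]
Compute completion times sequentially:
  Job 1: processing = 7, completes at 7
  Job 2: processing = 14, completes at 21
  Job 3: processing = 18, completes at 39
  Job 4: processing = 18, completes at 57
Sum of completion times = 124
Average completion time = 124/4 = 31.0

31.0


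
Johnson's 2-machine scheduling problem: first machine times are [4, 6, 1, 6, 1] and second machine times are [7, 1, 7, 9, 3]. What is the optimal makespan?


Apply Johnson's rule:
  Group 1 (a <= b): [(3, 1, 7), (5, 1, 3), (1, 4, 7), (4, 6, 9)]
  Group 2 (a > b): [(2, 6, 1)]
Optimal job order: [3, 5, 1, 4, 2]
Schedule:
  Job 3: M1 done at 1, M2 done at 8
  Job 5: M1 done at 2, M2 done at 11
  Job 1: M1 done at 6, M2 done at 18
  Job 4: M1 done at 12, M2 done at 27
  Job 2: M1 done at 18, M2 done at 28
Makespan = 28

28


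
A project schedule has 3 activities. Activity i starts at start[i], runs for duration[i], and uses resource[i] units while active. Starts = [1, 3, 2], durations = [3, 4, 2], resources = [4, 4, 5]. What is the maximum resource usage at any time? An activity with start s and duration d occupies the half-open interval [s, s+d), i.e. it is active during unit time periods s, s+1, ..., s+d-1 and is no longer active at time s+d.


Each activity i is active on [start_i, start_i + duration_i).
Compute total resource usage per time slot:
  t=0: active resources = [], total = 0
  t=1: active resources = [4], total = 4
  t=2: active resources = [4, 5], total = 9
  t=3: active resources = [4, 4, 5], total = 13
  t=4: active resources = [4], total = 4
  t=5: active resources = [4], total = 4
  t=6: active resources = [4], total = 4
Peak resource demand = 13

13


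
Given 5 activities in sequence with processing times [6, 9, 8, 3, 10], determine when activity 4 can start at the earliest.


Activity 4 starts after activities 1 through 3 complete.
Predecessor durations: [6, 9, 8]
ES = 6 + 9 + 8 = 23

23


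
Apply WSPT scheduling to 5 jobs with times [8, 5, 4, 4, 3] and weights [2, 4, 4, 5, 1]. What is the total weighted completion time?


Compute p/w ratios and sort ascending (WSPT): [(4, 5), (4, 4), (5, 4), (3, 1), (8, 2)]
Compute weighted completion times:
  Job (p=4,w=5): C=4, w*C=5*4=20
  Job (p=4,w=4): C=8, w*C=4*8=32
  Job (p=5,w=4): C=13, w*C=4*13=52
  Job (p=3,w=1): C=16, w*C=1*16=16
  Job (p=8,w=2): C=24, w*C=2*24=48
Total weighted completion time = 168

168


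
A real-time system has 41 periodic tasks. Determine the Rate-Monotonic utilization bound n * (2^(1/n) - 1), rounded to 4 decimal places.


Compute 2^(1/41) = 1.0170497444
Subtract 1: 1.0170497444 - 1 = 0.0170497444
Multiply by n: 41 * 0.0170497444 = 0.6990395204
Round to 4 dp: 0.6990

0.6990


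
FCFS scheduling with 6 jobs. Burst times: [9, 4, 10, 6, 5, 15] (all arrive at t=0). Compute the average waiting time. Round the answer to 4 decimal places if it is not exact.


FCFS order (as given): [9, 4, 10, 6, 5, 15]
Waiting times:
  Job 1: wait = 0
  Job 2: wait = 9
  Job 3: wait = 13
  Job 4: wait = 23
  Job 5: wait = 29
  Job 6: wait = 34
Sum of waiting times = 108
Average waiting time = 108/6 = 18.0

18.0


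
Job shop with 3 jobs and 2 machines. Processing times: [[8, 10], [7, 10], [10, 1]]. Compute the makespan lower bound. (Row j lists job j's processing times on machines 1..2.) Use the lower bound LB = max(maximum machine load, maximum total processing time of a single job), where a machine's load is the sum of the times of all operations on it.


Machine loads:
  Machine 1: 8 + 7 + 10 = 25
  Machine 2: 10 + 10 + 1 = 21
Max machine load = 25
Job totals:
  Job 1: 18
  Job 2: 17
  Job 3: 11
Max job total = 18
Lower bound = max(25, 18) = 25

25


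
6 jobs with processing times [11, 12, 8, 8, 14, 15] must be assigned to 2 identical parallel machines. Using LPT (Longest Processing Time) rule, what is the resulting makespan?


Sort jobs in decreasing order (LPT): [15, 14, 12, 11, 8, 8]
Assign each job to the least loaded machine:
  Machine 1: jobs [15, 11, 8], load = 34
  Machine 2: jobs [14, 12, 8], load = 34
Makespan = max load = 34

34


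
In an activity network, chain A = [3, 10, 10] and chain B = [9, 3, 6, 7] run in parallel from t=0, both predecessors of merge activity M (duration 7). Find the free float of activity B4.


ES(B4) = sum of predecessors on chain B = 18
EF(B4) = ES + duration = 18 + 7 = 25
Successor of B4 is M. ES(M) = max(sum(A), sum(B)) = max(23, 25) = 25
Free float = ES(successor) - EF(current) = 25 - 25 = 0

0


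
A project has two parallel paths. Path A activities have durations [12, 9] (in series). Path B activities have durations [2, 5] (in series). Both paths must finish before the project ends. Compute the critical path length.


Path A total = 12 + 9 = 21
Path B total = 2 + 5 = 7
Critical path = longest path = max(21, 7) = 21

21


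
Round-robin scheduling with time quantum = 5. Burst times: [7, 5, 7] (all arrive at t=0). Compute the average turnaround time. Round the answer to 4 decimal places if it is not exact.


Time quantum = 5
Execution trace:
  J1 runs 5 units, time = 5
  J2 runs 5 units, time = 10
  J3 runs 5 units, time = 15
  J1 runs 2 units, time = 17
  J3 runs 2 units, time = 19
Finish times: [17, 10, 19]
Average turnaround = 46/3 = 15.3333

15.3333


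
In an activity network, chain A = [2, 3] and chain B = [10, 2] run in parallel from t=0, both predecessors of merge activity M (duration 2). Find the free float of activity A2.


ES(A2) = sum of predecessors on chain A = 2
EF(A2) = ES + duration = 2 + 3 = 5
Successor of A2 is M. ES(M) = max(sum(A), sum(B)) = max(5, 12) = 12
Free float = ES(successor) - EF(current) = 12 - 5 = 7

7


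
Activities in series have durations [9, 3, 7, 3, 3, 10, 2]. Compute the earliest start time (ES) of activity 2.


Activity 2 starts after activities 1 through 1 complete.
Predecessor durations: [9]
ES = 9 = 9

9


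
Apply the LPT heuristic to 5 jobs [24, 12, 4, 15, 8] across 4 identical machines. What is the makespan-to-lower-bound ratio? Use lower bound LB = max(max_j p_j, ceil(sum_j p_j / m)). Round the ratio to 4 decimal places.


LPT order: [24, 15, 12, 8, 4]
Machine loads after assignment: [24, 15, 12, 12]
LPT makespan = 24
Lower bound = max(max_job, ceil(total/4)) = max(24, 16) = 24
Ratio = 24 / 24 = 1.0

1.0


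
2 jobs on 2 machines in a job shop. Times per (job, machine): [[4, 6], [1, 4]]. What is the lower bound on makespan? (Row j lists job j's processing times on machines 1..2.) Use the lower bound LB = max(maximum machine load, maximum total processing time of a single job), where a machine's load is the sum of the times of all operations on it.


Machine loads:
  Machine 1: 4 + 1 = 5
  Machine 2: 6 + 4 = 10
Max machine load = 10
Job totals:
  Job 1: 10
  Job 2: 5
Max job total = 10
Lower bound = max(10, 10) = 10

10


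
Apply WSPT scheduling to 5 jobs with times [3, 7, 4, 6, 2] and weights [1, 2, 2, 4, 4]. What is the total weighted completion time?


Compute p/w ratios and sort ascending (WSPT): [(2, 4), (6, 4), (4, 2), (3, 1), (7, 2)]
Compute weighted completion times:
  Job (p=2,w=4): C=2, w*C=4*2=8
  Job (p=6,w=4): C=8, w*C=4*8=32
  Job (p=4,w=2): C=12, w*C=2*12=24
  Job (p=3,w=1): C=15, w*C=1*15=15
  Job (p=7,w=2): C=22, w*C=2*22=44
Total weighted completion time = 123

123


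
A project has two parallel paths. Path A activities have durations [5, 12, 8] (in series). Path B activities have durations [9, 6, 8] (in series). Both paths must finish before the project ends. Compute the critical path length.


Path A total = 5 + 12 + 8 = 25
Path B total = 9 + 6 + 8 = 23
Critical path = longest path = max(25, 23) = 25

25


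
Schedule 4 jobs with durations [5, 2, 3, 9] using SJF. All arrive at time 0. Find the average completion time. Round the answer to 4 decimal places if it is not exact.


SJF order (ascending): [2, 3, 5, 9]
Completion times:
  Job 1: burst=2, C=2
  Job 2: burst=3, C=5
  Job 3: burst=5, C=10
  Job 4: burst=9, C=19
Average completion = 36/4 = 9.0

9.0


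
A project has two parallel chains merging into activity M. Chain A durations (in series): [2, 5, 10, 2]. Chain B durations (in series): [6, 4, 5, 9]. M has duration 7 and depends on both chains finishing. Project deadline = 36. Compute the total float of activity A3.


Forward pass: ES(A3) = sum of predecessors on chain A = 7
EF = ES + duration = 7 + 10 = 17
Backward pass: LF(M) = deadline = 36; LS(M) = 36 - 7 = 29
LF(A3) = LS(M) - sum(successors on chain A) = 29 - 2 = 27
LS = LF - duration = 27 - 10 = 17
Total float = LS - ES = 17 - 7 = 10

10


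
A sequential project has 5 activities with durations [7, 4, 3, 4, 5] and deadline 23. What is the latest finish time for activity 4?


LF(activity 4) = deadline - sum of successor durations
Successors: activities 5 through 5 with durations [5]
Sum of successor durations = 5
LF = 23 - 5 = 18

18


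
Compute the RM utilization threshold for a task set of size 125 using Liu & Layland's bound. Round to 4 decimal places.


Compute 2^(1/125) = 1.0055605804
Subtract 1: 1.0055605804 - 1 = 0.0055605804
Multiply by n: 125 * 0.0055605804 = 0.6950725500
Round to 4 dp: 0.6951

0.6951


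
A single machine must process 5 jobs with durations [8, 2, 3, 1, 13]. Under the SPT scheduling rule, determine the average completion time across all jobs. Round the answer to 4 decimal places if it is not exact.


Sort jobs by processing time (SPT order): [1, 2, 3, 8, 13]
Compute completion times sequentially:
  Job 1: processing = 1, completes at 1
  Job 2: processing = 2, completes at 3
  Job 3: processing = 3, completes at 6
  Job 4: processing = 8, completes at 14
  Job 5: processing = 13, completes at 27
Sum of completion times = 51
Average completion time = 51/5 = 10.2

10.2


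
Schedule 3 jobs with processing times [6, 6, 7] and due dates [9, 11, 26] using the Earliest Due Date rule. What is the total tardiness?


Sort by due date (EDD order): [(6, 9), (6, 11), (7, 26)]
Compute completion times and tardiness:
  Job 1: p=6, d=9, C=6, tardiness=max(0,6-9)=0
  Job 2: p=6, d=11, C=12, tardiness=max(0,12-11)=1
  Job 3: p=7, d=26, C=19, tardiness=max(0,19-26)=0
Total tardiness = 1

1


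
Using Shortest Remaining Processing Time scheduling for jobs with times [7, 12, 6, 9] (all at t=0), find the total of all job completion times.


Since all jobs arrive at t=0, SRPT equals SPT ordering.
SPT order: [6, 7, 9, 12]
Completion times:
  Job 1: p=6, C=6
  Job 2: p=7, C=13
  Job 3: p=9, C=22
  Job 4: p=12, C=34
Total completion time = 6 + 13 + 22 + 34 = 75

75


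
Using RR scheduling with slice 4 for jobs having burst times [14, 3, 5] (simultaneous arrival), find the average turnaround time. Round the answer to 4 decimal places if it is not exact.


Time quantum = 4
Execution trace:
  J1 runs 4 units, time = 4
  J2 runs 3 units, time = 7
  J3 runs 4 units, time = 11
  J1 runs 4 units, time = 15
  J3 runs 1 units, time = 16
  J1 runs 4 units, time = 20
  J1 runs 2 units, time = 22
Finish times: [22, 7, 16]
Average turnaround = 45/3 = 15.0

15.0


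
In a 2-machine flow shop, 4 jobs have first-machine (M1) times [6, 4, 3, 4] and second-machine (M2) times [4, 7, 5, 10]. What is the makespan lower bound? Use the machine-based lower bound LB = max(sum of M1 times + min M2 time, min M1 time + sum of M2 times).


LB1 = sum(M1 times) + min(M2 times) = 17 + 4 = 21
LB2 = min(M1 times) + sum(M2 times) = 3 + 26 = 29
Lower bound = max(LB1, LB2) = max(21, 29) = 29

29


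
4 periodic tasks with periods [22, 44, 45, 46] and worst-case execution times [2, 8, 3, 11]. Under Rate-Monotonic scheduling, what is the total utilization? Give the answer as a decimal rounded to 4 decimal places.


Compute individual utilizations (exact fractions):
  Task 1: C/T = 2/22 = 1/11 (approx. 0.0909)
  Task 2: C/T = 8/44 = 2/11 (approx. 0.1818)
  Task 3: C/T = 3/45 = 1/15 (approx. 0.0667)
  Task 4: C/T = 11/46 (approx. 0.2391)
Total utilization U = 1/11 + 2/11 + 1/15 + 11/46 = 4391/7590
Rounded to 4 decimal places: U = 0.5785
RM (Liu & Layland) bound for 4 tasks = 0.756828; compare with U = 4391/7590 (approx. 0.578524)
U <= bound, so schedulable by RM sufficient condition.

0.5785


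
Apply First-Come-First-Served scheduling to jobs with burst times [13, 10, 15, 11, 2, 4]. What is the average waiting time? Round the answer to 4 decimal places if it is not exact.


FCFS order (as given): [13, 10, 15, 11, 2, 4]
Waiting times:
  Job 1: wait = 0
  Job 2: wait = 13
  Job 3: wait = 23
  Job 4: wait = 38
  Job 5: wait = 49
  Job 6: wait = 51
Sum of waiting times = 174
Average waiting time = 174/6 = 29.0

29.0


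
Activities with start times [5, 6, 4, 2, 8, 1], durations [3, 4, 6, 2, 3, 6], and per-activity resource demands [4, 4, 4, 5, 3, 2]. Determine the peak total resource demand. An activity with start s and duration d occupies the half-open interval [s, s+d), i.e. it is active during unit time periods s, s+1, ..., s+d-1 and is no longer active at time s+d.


Each activity i is active on [start_i, start_i + duration_i).
Compute total resource usage per time slot:
  t=0: active resources = [], total = 0
  t=1: active resources = [2], total = 2
  t=2: active resources = [5, 2], total = 7
  t=3: active resources = [5, 2], total = 7
  t=4: active resources = [4, 2], total = 6
  t=5: active resources = [4, 4, 2], total = 10
  t=6: active resources = [4, 4, 4, 2], total = 14
  t=7: active resources = [4, 4, 4], total = 12
  t=8: active resources = [4, 4, 3], total = 11
  t=9: active resources = [4, 4, 3], total = 11
  t=10: active resources = [3], total = 3
Peak resource demand = 14

14
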